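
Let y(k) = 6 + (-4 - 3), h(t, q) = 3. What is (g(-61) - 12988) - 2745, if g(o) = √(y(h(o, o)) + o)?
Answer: -15733 + I*√62 ≈ -15733.0 + 7.874*I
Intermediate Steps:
y(k) = -1 (y(k) = 6 - 7 = -1)
g(o) = √(-1 + o)
(g(-61) - 12988) - 2745 = (√(-1 - 61) - 12988) - 2745 = (√(-62) - 12988) - 2745 = (I*√62 - 12988) - 2745 = (-12988 + I*√62) - 2745 = -15733 + I*√62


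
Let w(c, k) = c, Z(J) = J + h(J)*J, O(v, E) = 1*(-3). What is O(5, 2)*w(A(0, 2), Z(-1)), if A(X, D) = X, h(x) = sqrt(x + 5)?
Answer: 0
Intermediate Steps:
h(x) = sqrt(5 + x)
O(v, E) = -3
Z(J) = J + J*sqrt(5 + J) (Z(J) = J + sqrt(5 + J)*J = J + J*sqrt(5 + J))
O(5, 2)*w(A(0, 2), Z(-1)) = -3*0 = 0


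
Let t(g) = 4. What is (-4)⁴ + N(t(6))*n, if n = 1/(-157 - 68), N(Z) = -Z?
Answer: 57604/225 ≈ 256.02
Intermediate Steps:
n = -1/225 (n = 1/(-225) = -1/225 ≈ -0.0044444)
(-4)⁴ + N(t(6))*n = (-4)⁴ - 1*4*(-1/225) = 256 - 4*(-1/225) = 256 + 4/225 = 57604/225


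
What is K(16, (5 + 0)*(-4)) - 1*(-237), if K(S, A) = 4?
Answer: 241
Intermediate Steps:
K(16, (5 + 0)*(-4)) - 1*(-237) = 4 - 1*(-237) = 4 + 237 = 241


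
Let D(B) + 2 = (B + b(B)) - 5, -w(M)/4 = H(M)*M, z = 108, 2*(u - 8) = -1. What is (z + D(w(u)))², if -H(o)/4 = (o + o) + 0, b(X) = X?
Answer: 13697401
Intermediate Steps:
u = 15/2 (u = 8 + (½)*(-1) = 8 - ½ = 15/2 ≈ 7.5000)
H(o) = -8*o (H(o) = -4*((o + o) + 0) = -4*(2*o + 0) = -8*o)
w(M) = 32*M² (w(M) = -4*(-8*M)*M = -(-32)*M² = 32*M²)
D(B) = -7 + 2*B (D(B) = -2 + ((B + B) - 5) = -2 + (2*B - 5) = -2 + (-5 + 2*B) = -7 + 2*B)
(z + D(w(u)))² = (108 + (-7 + 2*(32*(15/2)²)))² = (108 + (-7 + 2*(32*(225/4))))² = (108 + (-7 + 2*1800))² = (108 + (-7 + 3600))² = (108 + 3593)² = 3701² = 13697401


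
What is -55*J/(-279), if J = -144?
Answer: -880/31 ≈ -28.387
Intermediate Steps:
-55*J/(-279) = -(-7920)/(-279) = -(-7920)*(-1)/279 = -55*16/31 = -880/31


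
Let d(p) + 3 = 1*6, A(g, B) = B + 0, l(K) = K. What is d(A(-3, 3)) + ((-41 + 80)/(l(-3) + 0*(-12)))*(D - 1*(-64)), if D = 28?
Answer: -1193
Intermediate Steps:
A(g, B) = B
d(p) = 3 (d(p) = -3 + 1*6 = -3 + 6 = 3)
d(A(-3, 3)) + ((-41 + 80)/(l(-3) + 0*(-12)))*(D - 1*(-64)) = 3 + ((-41 + 80)/(-3 + 0*(-12)))*(28 - 1*(-64)) = 3 + (39/(-3 + 0))*(28 + 64) = 3 + (39/(-3))*92 = 3 + (39*(-1/3))*92 = 3 - 13*92 = 3 - 1196 = -1193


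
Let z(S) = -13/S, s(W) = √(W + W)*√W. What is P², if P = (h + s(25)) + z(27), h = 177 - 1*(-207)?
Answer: 108137275/729 + 517750*√2/27 ≈ 1.7546e+5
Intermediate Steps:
s(W) = W*√2 (s(W) = √(2*W)*√W = (√2*√W)*√W = W*√2)
h = 384 (h = 177 + 207 = 384)
P = 10355/27 + 25*√2 (P = (384 + 25*√2) - 13/27 = 10355/27 + 25*√2 ≈ 418.87)
P² = (10355/27 + 25*√2)²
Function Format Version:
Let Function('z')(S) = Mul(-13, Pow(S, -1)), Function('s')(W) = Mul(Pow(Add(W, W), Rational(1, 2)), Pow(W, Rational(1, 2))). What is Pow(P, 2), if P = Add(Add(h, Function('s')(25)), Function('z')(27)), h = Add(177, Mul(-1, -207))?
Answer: Add(Rational(108137275, 729), Mul(Rational(517750, 27), Pow(2, Rational(1, 2)))) ≈ 1.7546e+5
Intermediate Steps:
Function('s')(W) = Mul(W, Pow(2, Rational(1, 2))) (Function('s')(W) = Mul(Pow(Mul(2, W), Rational(1, 2)), Pow(W, Rational(1, 2))) = Mul(Mul(Pow(2, Rational(1, 2)), Pow(W, Rational(1, 2))), Pow(W, Rational(1, 2))) = Mul(W, Pow(2, Rational(1, 2))))
h = 384 (h = Add(177, 207) = 384)
P = Add(Rational(10355, 27), Mul(25, Pow(2, Rational(1, 2)))) (P = Add(Add(384, Mul(25, Pow(2, Rational(1, 2)))), Mul(-13, Pow(27, -1))) = Add(Add(384, Mul(25, Pow(2, Rational(1, 2)))), Mul(-13, Rational(1, 27))) = Add(Add(384, Mul(25, Pow(2, Rational(1, 2)))), Rational(-13, 27)) = Add(Rational(10355, 27), Mul(25, Pow(2, Rational(1, 2)))) ≈ 418.87)
Pow(P, 2) = Pow(Add(Rational(10355, 27), Mul(25, Pow(2, Rational(1, 2)))), 2)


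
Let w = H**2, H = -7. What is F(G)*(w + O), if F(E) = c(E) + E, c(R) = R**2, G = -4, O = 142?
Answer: 2292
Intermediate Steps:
F(E) = E + E**2 (F(E) = E**2 + E = E + E**2)
w = 49 (w = (-7)**2 = 49)
F(G)*(w + O) = (-4*(1 - 4))*(49 + 142) = -4*(-3)*191 = 12*191 = 2292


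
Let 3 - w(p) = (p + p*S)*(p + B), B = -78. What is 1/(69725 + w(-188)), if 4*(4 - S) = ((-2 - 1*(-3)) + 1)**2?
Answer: -1/130304 ≈ -7.6744e-6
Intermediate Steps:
S = 3 (S = 4 - ((-2 - 1*(-3)) + 1)**2/4 = 4 - ((-2 + 3) + 1)**2/4 = 4 - (1 + 1)**2/4 = 4 - 1/4*2**2 = 4 - 1/4*4 = 4 - 1 = 3)
w(p) = 3 - 4*p*(-78 + p) (w(p) = 3 - (p + p*3)*(p - 78) = 3 - (p + 3*p)*(-78 + p) = 3 - 4*p*(-78 + p))
1/(69725 + w(-188)) = 1/(69725 + (3 - 4*(-188)**2 + 312*(-188))) = 1/(69725 + (3 - 4*35344 - 58656)) = 1/(69725 + (3 - 141376 - 58656)) = 1/(69725 - 200029) = 1/(-130304) = -1/130304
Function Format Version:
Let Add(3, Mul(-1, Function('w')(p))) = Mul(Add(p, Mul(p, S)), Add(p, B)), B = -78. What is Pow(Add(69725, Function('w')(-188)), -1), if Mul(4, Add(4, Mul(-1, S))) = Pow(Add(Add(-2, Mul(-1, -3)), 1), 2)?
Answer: Rational(-1, 130304) ≈ -7.6744e-6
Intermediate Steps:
S = 3 (S = Add(4, Mul(Rational(-1, 4), Pow(Add(Add(-2, Mul(-1, -3)), 1), 2))) = Add(4, Mul(Rational(-1, 4), Pow(Add(Add(-2, 3), 1), 2))) = Add(4, Mul(Rational(-1, 4), Pow(Add(1, 1), 2))) = Add(4, Mul(Rational(-1, 4), Pow(2, 2))) = Add(4, Mul(Rational(-1, 4), 4)) = Add(4, -1) = 3)
Function('w')(p) = Add(3, Mul(-4, p, Add(-78, p))) (Function('w')(p) = Add(3, Mul(-1, Mul(Add(p, Mul(p, 3)), Add(p, -78)))) = Add(3, Mul(-1, Mul(Add(p, Mul(3, p)), Add(-78, p)))) = Add(3, Mul(-1, Mul(Mul(4, p), Add(-78, p)))) = Add(3, Mul(-1, Mul(4, p, Add(-78, p)))) = Add(3, Mul(-4, p, Add(-78, p))))
Pow(Add(69725, Function('w')(-188)), -1) = Pow(Add(69725, Add(3, Mul(-4, Pow(-188, 2)), Mul(312, -188))), -1) = Pow(Add(69725, Add(3, Mul(-4, 35344), -58656)), -1) = Pow(Add(69725, Add(3, -141376, -58656)), -1) = Pow(Add(69725, -200029), -1) = Pow(-130304, -1) = Rational(-1, 130304)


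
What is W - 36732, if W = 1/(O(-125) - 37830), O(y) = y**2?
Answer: -815634061/22205 ≈ -36732.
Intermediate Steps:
W = -1/22205 (W = 1/((-125)**2 - 37830) = 1/(15625 - 37830) = 1/(-22205) = -1/22205 ≈ -4.5035e-5)
W - 36732 = -1/22205 - 36732 = -815634061/22205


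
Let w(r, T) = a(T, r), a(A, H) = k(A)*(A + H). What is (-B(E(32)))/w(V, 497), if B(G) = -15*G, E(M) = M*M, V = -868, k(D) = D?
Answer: -15360/184387 ≈ -0.083303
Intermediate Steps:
E(M) = M²
a(A, H) = A*(A + H)
w(r, T) = T*(T + r)
(-B(E(32)))/w(V, 497) = (-(-15)*32²)/((497*(497 - 868))) = (-(-15)*1024)/((497*(-371))) = -1*(-15360)/(-184387) = 15360*(-1/184387) = -15360/184387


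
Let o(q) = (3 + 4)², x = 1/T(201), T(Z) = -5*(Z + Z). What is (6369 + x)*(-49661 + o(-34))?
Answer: -317558697334/1005 ≈ -3.1598e+8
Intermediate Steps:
T(Z) = -10*Z
x = -1/2010 (x = 1/(-10*201) = 1/(-2010) = -1/2010 ≈ -0.00049751)
o(q) = 49 (o(q) = 7² = 49)
(6369 + x)*(-49661 + o(-34)) = (6369 - 1/2010)*(-49661 + 49) = (12801689/2010)*(-49612) = -317558697334/1005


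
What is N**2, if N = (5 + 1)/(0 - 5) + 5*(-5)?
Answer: 17161/25 ≈ 686.44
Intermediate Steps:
N = -131/5 (N = 6/(-5) - 25 = 6*(-1/5) - 25 = -6/5 - 25 = -131/5 ≈ -26.200)
N**2 = (-131/5)**2 = 17161/25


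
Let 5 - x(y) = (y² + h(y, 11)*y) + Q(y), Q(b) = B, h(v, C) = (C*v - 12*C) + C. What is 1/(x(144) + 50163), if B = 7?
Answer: -1/181247 ≈ -5.5173e-6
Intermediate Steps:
h(v, C) = -11*C + C*v (h(v, C) = (-12*C + C*v) + C = -11*C + C*v)
Q(b) = 7
x(y) = -2 - y² - y*(-121 + 11*y) (x(y) = 5 - ((y² + (11*(-11 + y))*y) + 7) = 5 - ((y² + (-121 + 11*y)*y) + 7) = 5 - ((y² + y*(-121 + 11*y)) + 7) = 5 - (7 + y² + y*(-121 + 11*y)) = 5 + (-7 - y² - y*(-121 + 11*y)) = -2 - y² - y*(-121 + 11*y))
1/(x(144) + 50163) = 1/((-2 - 12*144² + 121*144) + 50163) = 1/((-2 - 12*20736 + 17424) + 50163) = 1/((-2 - 248832 + 17424) + 50163) = 1/(-231410 + 50163) = 1/(-181247) = -1/181247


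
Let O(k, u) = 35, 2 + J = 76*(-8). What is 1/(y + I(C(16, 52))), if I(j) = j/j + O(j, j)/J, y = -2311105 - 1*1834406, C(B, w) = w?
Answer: -122/505752227 ≈ -2.4122e-7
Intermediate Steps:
J = -610 (J = -2 + 76*(-8) = -2 - 608 = -610)
y = -4145511 (y = -2311105 - 1834406 = -4145511)
I(j) = 115/122 (I(j) = j/j + 35/(-610) = 1 + 35*(-1/610) = 1 - 7/122 = 115/122)
1/(y + I(C(16, 52))) = 1/(-4145511 + 115/122) = 1/(-505752227/122) = -122/505752227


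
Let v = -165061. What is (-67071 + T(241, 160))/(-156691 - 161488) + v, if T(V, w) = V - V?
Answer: -52518876848/318179 ≈ -1.6506e+5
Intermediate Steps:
T(V, w) = 0
(-67071 + T(241, 160))/(-156691 - 161488) + v = (-67071 + 0)/(-156691 - 161488) - 165061 = -67071/(-318179) - 165061 = -67071*(-1/318179) - 165061 = 67071/318179 - 165061 = -52518876848/318179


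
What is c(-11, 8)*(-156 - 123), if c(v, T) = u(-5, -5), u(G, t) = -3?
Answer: 837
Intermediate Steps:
c(v, T) = -3
c(-11, 8)*(-156 - 123) = -3*(-156 - 123) = -3*(-279) = 837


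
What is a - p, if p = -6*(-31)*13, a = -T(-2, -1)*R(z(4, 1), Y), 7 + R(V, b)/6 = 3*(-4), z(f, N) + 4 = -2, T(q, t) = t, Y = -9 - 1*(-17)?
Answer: -2532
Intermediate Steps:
Y = 8 (Y = -9 + 17 = 8)
z(f, N) = -6 (z(f, N) = -4 - 2 = -6)
R(V, b) = -114 (R(V, b) = -42 + 6*(3*(-4)) = -42 + 6*(-12) = -42 - 72 = -114)
a = -114 (a = -(-1)*(-114) = -1*114 = -114)
p = 2418 (p = 186*13 = 2418)
a - p = -114 - 1*2418 = -114 - 2418 = -2532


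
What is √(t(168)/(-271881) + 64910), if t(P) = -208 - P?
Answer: √533122271961974/90627 ≈ 254.77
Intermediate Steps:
√(t(168)/(-271881) + 64910) = √((-208 - 1*168)/(-271881) + 64910) = √((-208 - 168)*(-1/271881) + 64910) = √(-376*(-1/271881) + 64910) = √(376/271881 + 64910) = √(17647796086/271881) = √533122271961974/90627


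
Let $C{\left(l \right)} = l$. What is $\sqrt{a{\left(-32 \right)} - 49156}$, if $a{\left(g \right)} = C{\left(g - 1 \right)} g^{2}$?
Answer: $2 i \sqrt{20737} \approx 288.01 i$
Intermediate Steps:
$a{\left(g \right)} = g^{2} \left(-1 + g\right)$ ($a{\left(g \right)} = \left(g - 1\right) g^{2} = \left(-1 + g\right) g^{2} = g^{2} \left(-1 + g\right)$)
$\sqrt{a{\left(-32 \right)} - 49156} = \sqrt{\left(-32\right)^{2} \left(-1 - 32\right) - 49156} = \sqrt{1024 \left(-33\right) - 49156} = \sqrt{-33792 - 49156} = \sqrt{-82948} = 2 i \sqrt{20737}$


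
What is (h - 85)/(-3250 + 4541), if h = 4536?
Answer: 4451/1291 ≈ 3.4477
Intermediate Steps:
(h - 85)/(-3250 + 4541) = (4536 - 85)/(-3250 + 4541) = 4451/1291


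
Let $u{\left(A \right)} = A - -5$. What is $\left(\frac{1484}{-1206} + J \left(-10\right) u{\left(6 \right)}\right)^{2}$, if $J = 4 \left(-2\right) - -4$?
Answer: $\frac{70001518084}{363609} \approx 1.9252 \cdot 10^{5}$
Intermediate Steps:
$J = -4$ ($J = -8 + 4 = -4$)
$u{\left(A \right)} = 5 + A$ ($u{\left(A \right)} = A + 5 = 5 + A$)
$\left(\frac{1484}{-1206} + J \left(-10\right) u{\left(6 \right)}\right)^{2} = \left(\frac{1484}{-1206} + \left(-4\right) \left(-10\right) \left(5 + 6\right)\right)^{2} = \left(1484 \left(- \frac{1}{1206}\right) + 40 \cdot 11\right)^{2} = \left(- \frac{742}{603} + 440\right)^{2} = \left(\frac{264578}{603}\right)^{2} = \frac{70001518084}{363609}$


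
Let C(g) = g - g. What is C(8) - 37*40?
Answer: -1480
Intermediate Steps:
C(g) = 0
C(8) - 37*40 = 0 - 37*40 = 0 - 1480 = -1480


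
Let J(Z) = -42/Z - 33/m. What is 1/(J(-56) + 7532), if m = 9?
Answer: 12/90349 ≈ 0.00013282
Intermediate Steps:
J(Z) = -11/3 - 42/Z (J(Z) = -42/Z - 33/9 = -42/Z - 33*⅑ = -42/Z - 11/3 = -11/3 - 42/Z)
1/(J(-56) + 7532) = 1/((-11/3 - 42/(-56)) + 7532) = 1/((-11/3 - 42*(-1/56)) + 7532) = 1/((-11/3 + ¾) + 7532) = 1/(-35/12 + 7532) = 1/(90349/12) = 12/90349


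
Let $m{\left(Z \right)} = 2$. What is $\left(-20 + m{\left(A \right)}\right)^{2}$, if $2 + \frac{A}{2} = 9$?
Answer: $324$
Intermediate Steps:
$A = 14$ ($A = -4 + 2 \cdot 9 = -4 + 18 = 14$)
$\left(-20 + m{\left(A \right)}\right)^{2} = \left(-20 + 2\right)^{2} = \left(-18\right)^{2} = 324$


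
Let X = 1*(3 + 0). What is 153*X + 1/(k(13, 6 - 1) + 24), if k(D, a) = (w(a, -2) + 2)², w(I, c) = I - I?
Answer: 12853/28 ≈ 459.04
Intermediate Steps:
w(I, c) = 0
k(D, a) = 4 (k(D, a) = (0 + 2)² = 2² = 4)
X = 3 (X = 1*3 = 3)
153*X + 1/(k(13, 6 - 1) + 24) = 153*3 + 1/(4 + 24) = 459 + 1/28 = 12853/28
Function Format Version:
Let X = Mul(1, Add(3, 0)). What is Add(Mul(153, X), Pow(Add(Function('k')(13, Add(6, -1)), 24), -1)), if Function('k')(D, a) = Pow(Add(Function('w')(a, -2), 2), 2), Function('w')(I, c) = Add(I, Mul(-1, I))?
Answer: Rational(12853, 28) ≈ 459.04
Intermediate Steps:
Function('w')(I, c) = 0
Function('k')(D, a) = 4 (Function('k')(D, a) = Pow(Add(0, 2), 2) = Pow(2, 2) = 4)
X = 3 (X = Mul(1, 3) = 3)
Add(Mul(153, X), Pow(Add(Function('k')(13, Add(6, -1)), 24), -1)) = Add(Mul(153, 3), Pow(Add(4, 24), -1)) = Add(459, Pow(28, -1)) = Add(459, Rational(1, 28)) = Rational(12853, 28)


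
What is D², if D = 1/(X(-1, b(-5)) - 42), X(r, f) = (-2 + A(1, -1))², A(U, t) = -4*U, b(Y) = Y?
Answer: 1/36 ≈ 0.027778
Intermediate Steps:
X(r, f) = 36 (X(r, f) = (-2 - 4*1)² = (-2 - 4)² = (-6)² = 36)
D = -⅙ (D = 1/(36 - 42) = 1/(-6) = -⅙ ≈ -0.16667)
D² = (-⅙)² = 1/36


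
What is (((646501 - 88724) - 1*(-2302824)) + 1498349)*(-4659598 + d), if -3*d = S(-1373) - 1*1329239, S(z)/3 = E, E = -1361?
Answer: -55120980174400/3 ≈ -1.8374e+13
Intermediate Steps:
S(z) = -4083 (S(z) = 3*(-1361) = -4083)
d = 1333322/3 (d = -(-4083 - 1*1329239)/3 = -(-4083 - 1329239)/3 = -⅓*(-1333322) = 1333322/3 ≈ 4.4444e+5)
(((646501 - 88724) - 1*(-2302824)) + 1498349)*(-4659598 + d) = (((646501 - 88724) - 1*(-2302824)) + 1498349)*(-4659598 + 1333322/3) = ((557777 + 2302824) + 1498349)*(-12645472/3) = (2860601 + 1498349)*(-12645472/3) = 4358950*(-12645472/3) = -55120980174400/3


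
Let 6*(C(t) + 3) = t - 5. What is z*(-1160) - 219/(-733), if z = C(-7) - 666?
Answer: 570538099/733 ≈ 7.7836e+5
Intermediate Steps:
C(t) = -23/6 + t/6 (C(t) = -3 + (t - 5)/6 = -3 + (-5 + t)/6 = -3 + (-⅚ + t/6) = -23/6 + t/6)
z = -671 (z = (-23/6 + (⅙)*(-7)) - 666 = (-23/6 - 7/6) - 666 = -5 - 666 = -671)
z*(-1160) - 219/(-733) = -671*(-1160) - 219/(-733) = 778360 - 219*(-1/733) = 778360 + 219/733 = 570538099/733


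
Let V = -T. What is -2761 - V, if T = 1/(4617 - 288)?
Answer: -11952368/4329 ≈ -2761.0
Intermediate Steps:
T = 1/4329 ≈ 0.00023100
V = -1/4329 (V = -1*1/4329 = -1/4329 ≈ -0.00023100)
-2761 - V = -2761 - 1*(-1/4329) = -2761 + 1/4329 = -11952368/4329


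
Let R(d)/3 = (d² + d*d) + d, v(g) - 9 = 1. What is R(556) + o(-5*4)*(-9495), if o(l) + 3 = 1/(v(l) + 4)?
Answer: 26380071/14 ≈ 1.8843e+6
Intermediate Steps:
v(g) = 10 (v(g) = 9 + 1 = 10)
R(d) = 3*d + 6*d² (R(d) = 3*((d² + d*d) + d) = 3*((d² + d²) + d) = 3*(2*d² + d) = 3*(d + 2*d²) = 3*d + 6*d²)
o(l) = -41/14 (o(l) = -3 + 1/(10 + 4) = -3 + 1/14 = -41/14)
R(556) + o(-5*4)*(-9495) = 3*556*(1 + 2*556) - 41/14*(-9495) = 3*556*(1 + 1112) + 389295/14 = 3*556*1113 + 389295/14 = 1856484 + 389295/14 = 26380071/14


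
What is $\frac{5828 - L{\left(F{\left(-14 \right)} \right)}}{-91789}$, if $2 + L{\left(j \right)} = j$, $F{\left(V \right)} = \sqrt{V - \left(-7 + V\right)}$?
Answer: $- \frac{5830}{91789} + \frac{\sqrt{7}}{91789} \approx -0.063486$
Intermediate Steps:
$F{\left(V \right)} = \sqrt{7}$
$L{\left(j \right)} = -2 + j$
$\frac{5828 - L{\left(F{\left(-14 \right)} \right)}}{-91789} = \frac{5828 - \left(-2 + \sqrt{7}\right)}{-91789} = \left(5828 + \left(2 - \sqrt{7}\right)\right) \left(- \frac{1}{91789}\right) = \left(5830 - \sqrt{7}\right) \left(- \frac{1}{91789}\right) = - \frac{5830}{91789} + \frac{\sqrt{7}}{91789}$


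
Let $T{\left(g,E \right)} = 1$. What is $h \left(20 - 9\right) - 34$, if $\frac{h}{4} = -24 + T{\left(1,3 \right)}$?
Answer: $-1046$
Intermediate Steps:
$h = -92$ ($h = 4 \left(-24 + 1\right) = 4 \left(-23\right) = -92$)
$h \left(20 - 9\right) - 34 = - 92 \left(20 - 9\right) - 34 = \left(-92\right) 11 - 34 = -1012 - 34 = -1046$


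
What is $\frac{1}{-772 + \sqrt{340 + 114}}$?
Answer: $- \frac{386}{297765} - \frac{\sqrt{454}}{595530} \approx -0.0013321$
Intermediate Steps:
$\frac{1}{-772 + \sqrt{340 + 114}} = \frac{1}{-772 + \sqrt{454}}$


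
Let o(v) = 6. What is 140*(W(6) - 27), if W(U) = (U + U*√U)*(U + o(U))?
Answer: 6300 + 10080*√6 ≈ 30991.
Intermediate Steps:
W(U) = (6 + U)*(U + U^(3/2)) (W(U) = (U + U*√U)*(U + 6) = (U + U^(3/2))*(6 + U) = (6 + U)*(U + U^(3/2)))
140*(W(6) - 27) = 140*((6² + 6^(5/2) + 6*6 + 6*6^(3/2)) - 27) = 140*((36 + 36*√6 + 36 + 6*(6*√6)) - 27) = 140*((36 + 36*√6 + 36 + 36*√6) - 27) = 140*((72 + 72*√6) - 27) = 140*(45 + 72*√6) = 6300 + 10080*√6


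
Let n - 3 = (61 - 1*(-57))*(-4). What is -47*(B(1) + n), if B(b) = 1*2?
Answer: 21949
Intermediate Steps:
n = -469 (n = 3 + (61 - 1*(-57))*(-4) = 3 + (61 + 57)*(-4) = 3 + 118*(-4) = 3 - 472 = -469)
B(b) = 2
-47*(B(1) + n) = -47*(2 - 469) = -47*(-467) = 21949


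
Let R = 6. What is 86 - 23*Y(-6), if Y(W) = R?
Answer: -52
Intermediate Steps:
Y(W) = 6
86 - 23*Y(-6) = 86 - 23*6 = 86 - 138 = -52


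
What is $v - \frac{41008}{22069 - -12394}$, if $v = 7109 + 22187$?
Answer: $\frac{91780640}{3133} \approx 29295.0$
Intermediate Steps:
$v = 29296$
$v - \frac{41008}{22069 - -12394} = 29296 - \frac{41008}{22069 - -12394} = 29296 - \frac{41008}{22069 + 12394} = 29296 - \frac{41008}{34463} = 29296 - \frac{3728}{3133} = \frac{91780640}{3133}$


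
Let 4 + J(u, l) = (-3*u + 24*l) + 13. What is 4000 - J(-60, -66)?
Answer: 5395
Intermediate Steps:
J(u, l) = 9 - 3*u + 24*l (J(u, l) = -4 + ((-3*u + 24*l) + 13) = -4 + (13 - 3*u + 24*l) = 9 - 3*u + 24*l)
4000 - J(-60, -66) = 4000 - (9 - 3*(-60) + 24*(-66)) = 4000 - (9 + 180 - 1584) = 4000 - 1*(-1395) = 4000 + 1395 = 5395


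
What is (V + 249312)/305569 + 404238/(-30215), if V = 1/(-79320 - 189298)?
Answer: -31156904940799571/2480087495993030 ≈ -12.563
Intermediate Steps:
V = -1/268618 (V = 1/(-268618) = -1/268618 ≈ -3.7228e-6)
(V + 249312)/305569 + 404238/(-30215) = (-1/268618 + 249312)/305569 + 404238/(-30215) = (66969690815/268618)*(1/305569) + 404238*(-1/30215) = 66969690815/82081333642 - 404238/30215 = -31156904940799571/2480087495993030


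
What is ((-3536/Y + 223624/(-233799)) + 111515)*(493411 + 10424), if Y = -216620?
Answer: 47425062410941487119/844092323 ≈ 5.6185e+10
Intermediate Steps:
((-3536/Y + 223624/(-233799)) + 111515)*(493411 + 10424) = ((-3536/(-216620) + 223624/(-233799)) + 111515)*(493411 + 10424) = ((-3536*(-1/216620) + 223624*(-1/233799)) + 111515)*503835 = ((884/54155 - 223624/233799) + 111515)*503835 = (-11903679404/12661384845 + 111515)*503835 = (1411922427310771/12661384845)*503835 = 47425062410941487119/844092323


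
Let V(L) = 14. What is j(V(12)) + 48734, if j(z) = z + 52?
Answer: 48800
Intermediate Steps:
j(z) = 52 + z
j(V(12)) + 48734 = (52 + 14) + 48734 = 66 + 48734 = 48800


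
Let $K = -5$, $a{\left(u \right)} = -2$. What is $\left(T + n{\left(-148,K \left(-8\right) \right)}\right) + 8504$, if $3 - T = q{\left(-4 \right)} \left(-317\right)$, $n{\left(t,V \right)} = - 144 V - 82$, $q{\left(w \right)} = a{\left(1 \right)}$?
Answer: $2031$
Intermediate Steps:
$q{\left(w \right)} = -2$
$n{\left(t,V \right)} = -82 - 144 V$
$T = -631$ ($T = 3 - \left(-2\right) \left(-317\right) = 3 - 634 = -631$)
$\left(T + n{\left(-148,K \left(-8\right) \right)}\right) + 8504 = \left(-631 - \left(82 + 144 \left(\left(-5\right) \left(-8\right)\right)\right)\right) + 8504 = \left(-631 - 5842\right) + 8504 = -6473 + 8504 = 2031$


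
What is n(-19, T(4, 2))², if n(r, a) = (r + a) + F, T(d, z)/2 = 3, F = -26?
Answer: 1521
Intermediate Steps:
T(d, z) = 6 (T(d, z) = 2*3 = 6)
n(r, a) = -26 + a + r (n(r, a) = (r + a) - 26 = (a + r) - 26 = -26 + a + r)
n(-19, T(4, 2))² = (-26 + 6 - 19)² = (-39)² = 1521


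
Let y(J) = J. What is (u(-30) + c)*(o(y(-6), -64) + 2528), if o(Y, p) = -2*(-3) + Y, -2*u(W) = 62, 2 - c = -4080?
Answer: 10240928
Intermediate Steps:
c = 4082 (c = 2 - 1*(-4080) = 2 + 4080 = 4082)
u(W) = -31 (u(W) = -½*62 = -31)
o(Y, p) = 6 + Y
(u(-30) + c)*(o(y(-6), -64) + 2528) = (-31 + 4082)*((6 - 6) + 2528) = 4051*(0 + 2528) = 4051*2528 = 10240928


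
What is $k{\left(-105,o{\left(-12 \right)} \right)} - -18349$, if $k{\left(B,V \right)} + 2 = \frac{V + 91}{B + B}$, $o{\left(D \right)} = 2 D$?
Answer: $\frac{3852803}{210} \approx 18347.0$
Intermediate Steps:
$k{\left(B,V \right)} = -2 + \frac{91 + V}{2 B}$ ($k{\left(B,V \right)} = -2 + \frac{V + 91}{B + B} = -2 + \frac{91 + V}{2 B}$)
$k{\left(-105,o{\left(-12 \right)} \right)} - -18349 = \frac{91 + 2 \left(-12\right) - -420}{2 \left(-105\right)} - -18349 = \frac{1}{2} \left(- \frac{1}{105}\right) \left(91 - 24 + 420\right) + 18349 = \frac{1}{2} \left(- \frac{1}{105}\right) 487 + 18349 = - \frac{487}{210} + 18349 = \frac{3852803}{210}$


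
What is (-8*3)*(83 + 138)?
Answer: -5304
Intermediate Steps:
(-8*3)*(83 + 138) = -24*221 = -5304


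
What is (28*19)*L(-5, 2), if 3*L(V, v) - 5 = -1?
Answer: 2128/3 ≈ 709.33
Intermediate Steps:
L(V, v) = 4/3 (L(V, v) = 5/3 + (⅓)*(-1) = 5/3 - ⅓ = 4/3)
(28*19)*L(-5, 2) = (28*19)*(4/3) = 532*(4/3) = 2128/3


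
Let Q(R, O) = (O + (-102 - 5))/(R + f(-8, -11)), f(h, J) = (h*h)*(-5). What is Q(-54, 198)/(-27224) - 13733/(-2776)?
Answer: 17478322803/3533076272 ≈ 4.9471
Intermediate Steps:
f(h, J) = -5*h² (f(h, J) = h²*(-5) = -5*h²)
Q(R, O) = (-107 + O)/(-320 + R) (Q(R, O) = (O + (-102 - 5))/(R - 5*(-8)²) = (O - 107)/(R - 5*64) = (-107 + O)/(R - 320) = (-107 + O)/(-320 + R))
Q(-54, 198)/(-27224) - 13733/(-2776) = ((-107 + 198)/(-320 - 54))/(-27224) - 13733/(-2776) = (91/(-374))*(-1/27224) - 13733*(-1/2776) = -1/374*91*(-1/27224) + 13733/2776 = -91/374*(-1/27224) + 13733/2776 = 91/10181776 + 13733/2776 = 17478322803/3533076272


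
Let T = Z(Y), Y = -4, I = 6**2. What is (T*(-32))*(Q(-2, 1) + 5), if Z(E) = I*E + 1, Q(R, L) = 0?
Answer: 22880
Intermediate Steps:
I = 36
Z(E) = 1 + 36*E (Z(E) = 36*E + 1 = 1 + 36*E)
T = -143 (T = 1 + 36*(-4) = 1 - 144 = -143)
(T*(-32))*(Q(-2, 1) + 5) = (-143*(-32))*(0 + 5) = 4576*5 = 22880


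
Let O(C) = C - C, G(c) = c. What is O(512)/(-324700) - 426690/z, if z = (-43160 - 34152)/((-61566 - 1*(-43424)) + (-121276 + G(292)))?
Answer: -14840918235/19328 ≈ -7.6785e+5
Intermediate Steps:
O(C) = 0
z = 38656/69563 (z = (-43160 - 34152)/((-61566 - 1*(-43424)) + (-121276 + 292)) = -77312/((-61566 + 43424) - 120984) = -77312/(-18142 - 120984) = -77312/(-139126) = -77312*(-1/139126) = 38656/69563 ≈ 0.55570)
O(512)/(-324700) - 426690/z = 0/(-324700) - 426690/38656/69563 = 0*(-1/324700) - 426690*69563/38656 = 0 - 14840918235/19328 = -14840918235/19328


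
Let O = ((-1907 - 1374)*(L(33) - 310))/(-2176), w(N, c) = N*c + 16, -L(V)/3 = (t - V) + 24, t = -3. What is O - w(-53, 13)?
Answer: 16631/64 ≈ 259.86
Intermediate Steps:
L(V) = -63 + 3*V (L(V) = -3*((-3 - V) + 24) = -3*(21 - V) = -63 + 3*V)
w(N, c) = 16 + N*c
O = -26441/64 (O = ((-1907 - 1374)*((-63 + 3*33) - 310))/(-2176) = -3281*((-63 + 99) - 310)*(-1/2176) = -3281*(36 - 310)*(-1/2176) = -3281*(-274)*(-1/2176) = 898994*(-1/2176) = -26441/64 ≈ -413.14)
O - w(-53, 13) = -26441/64 - (16 - 53*13) = -26441/64 - (16 - 689) = -26441/64 - 1*(-673) = -26441/64 + 673 = 16631/64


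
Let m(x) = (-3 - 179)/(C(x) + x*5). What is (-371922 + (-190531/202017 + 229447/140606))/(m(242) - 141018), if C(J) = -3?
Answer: 12751172042481558617/4834750381779306216 ≈ 2.6374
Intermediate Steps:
m(x) = -182/(-3 + 5*x) (m(x) = (-3 - 179)/(-3 + x*5) = -182/(-3 + 5*x))
(-371922 + (-190531/202017 + 229447/140606))/(m(242) - 141018) = (-371922 + (-190531/202017 + 229447/140606))/(-182/(-3 + 5*242) - 141018) = (-371922 + (-190531*1/202017 + 229447*(1/140606)))/(-182/(-3 + 1210) - 141018) = (-371922 + (-190531/202017 + 229447/140606))/(-182/1207 - 141018) = (-371922 + 19562392813/28404802302)/(-182*1/1207 - 141018) = -10564351319371631/(28404802302*(-182/1207 - 141018)) = -10564351319371631/(28404802302*(-170208908/1207)) = -10564351319371631/28404802302*(-1207/170208908) = 12751172042481558617/4834750381779306216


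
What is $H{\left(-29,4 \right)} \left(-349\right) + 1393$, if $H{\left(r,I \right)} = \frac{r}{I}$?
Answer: $\frac{15693}{4} \approx 3923.3$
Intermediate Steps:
$H{\left(-29,4 \right)} \left(-349\right) + 1393 = - \frac{29}{4} \left(-349\right) + 1393 = \left(-29\right) \frac{1}{4} \left(-349\right) + 1393 = \left(- \frac{29}{4}\right) \left(-349\right) + 1393 = \frac{10121}{4} + 1393 = \frac{15693}{4}$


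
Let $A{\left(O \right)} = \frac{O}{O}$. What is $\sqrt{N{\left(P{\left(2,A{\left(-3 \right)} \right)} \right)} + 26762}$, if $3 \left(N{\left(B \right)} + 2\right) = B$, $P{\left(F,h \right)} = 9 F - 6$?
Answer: $2 \sqrt{6691} \approx 163.6$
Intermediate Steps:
$A{\left(O \right)} = 1$
$P{\left(F,h \right)} = -6 + 9 F$
$N{\left(B \right)} = -2 + \frac{B}{3}$
$\sqrt{N{\left(P{\left(2,A{\left(-3 \right)} \right)} \right)} + 26762} = \sqrt{\left(-2 + \frac{-6 + 9 \cdot 2}{3}\right) + 26762} = \sqrt{\left(-2 + \frac{-6 + 18}{3}\right) + 26762} = \sqrt{\left(-2 + \frac{1}{3} \cdot 12\right) + 26762} = \sqrt{\left(-2 + 4\right) + 26762} = \sqrt{2 + 26762} = \sqrt{26764} = 2 \sqrt{6691}$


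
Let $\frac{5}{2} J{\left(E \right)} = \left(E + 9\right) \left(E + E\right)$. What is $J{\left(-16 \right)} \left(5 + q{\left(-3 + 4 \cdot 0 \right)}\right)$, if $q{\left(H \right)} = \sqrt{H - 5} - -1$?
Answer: $\frac{2688}{5} + \frac{896 i \sqrt{2}}{5} \approx 537.6 + 253.43 i$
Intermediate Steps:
$q{\left(H \right)} = 1 + \sqrt{-5 + H}$ ($q{\left(H \right)} = \sqrt{-5 + H} + 1 = 1 + \sqrt{-5 + H}$)
$J{\left(E \right)} = \frac{4 E \left(9 + E\right)}{5}$ ($J{\left(E \right)} = \frac{2 \left(E + 9\right) \left(E + E\right)}{5} = \frac{2 \left(9 + E\right) 2 E}{5} = \frac{2 \cdot 2 E \left(9 + E\right)}{5} = \frac{4 E \left(9 + E\right)}{5}$)
$J{\left(-16 \right)} \left(5 + q{\left(-3 + 4 \cdot 0 \right)}\right) = \frac{4}{5} \left(-16\right) \left(9 - 16\right) \left(5 + \left(1 + \sqrt{-5 + \left(-3 + 4 \cdot 0\right)}\right)\right) = \frac{4}{5} \left(-16\right) \left(-7\right) \left(5 + \left(1 + \sqrt{-5 + \left(-3 + 0\right)}\right)\right) = \frac{448 \left(5 + \left(1 + \sqrt{-5 - 3}\right)\right)}{5} = \frac{448 \left(5 + \left(1 + \sqrt{-8}\right)\right)}{5} = \frac{448 \left(5 + \left(1 + 2 i \sqrt{2}\right)\right)}{5} = \frac{448 \left(6 + 2 i \sqrt{2}\right)}{5} = \frac{2688}{5} + \frac{896 i \sqrt{2}}{5}$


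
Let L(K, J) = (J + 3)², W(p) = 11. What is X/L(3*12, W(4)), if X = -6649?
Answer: -6649/196 ≈ -33.923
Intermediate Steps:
L(K, J) = (3 + J)²
X/L(3*12, W(4)) = -6649/(3 + 11)² = -6649/(14²) = -6649/196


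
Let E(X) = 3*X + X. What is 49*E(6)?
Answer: 1176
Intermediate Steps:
E(X) = 4*X
49*E(6) = 49*(4*6) = 49*24 = 1176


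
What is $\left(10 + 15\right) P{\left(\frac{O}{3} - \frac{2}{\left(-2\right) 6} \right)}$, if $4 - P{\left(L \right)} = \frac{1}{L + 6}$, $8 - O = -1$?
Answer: $\frac{1070}{11} \approx 97.273$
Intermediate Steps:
$O = 9$ ($O = 8 - -1 = 8 + 1 = 9$)
$P{\left(L \right)} = 4 - \frac{1}{6 + L}$ ($P{\left(L \right)} = 4 - \frac{1}{L + 6} = 4 - \frac{1}{6 + L}$)
$\left(10 + 15\right) P{\left(\frac{O}{3} - \frac{2}{\left(-2\right) 6} \right)} = \left(10 + 15\right) \frac{23 + 4 \left(\frac{9}{3} - \frac{2}{\left(-2\right) 6}\right)}{6 + \left(\frac{9}{3} - \frac{2}{\left(-2\right) 6}\right)} = 25 \frac{23 + 4 \left(9 \cdot \frac{1}{3} - \frac{2}{-12}\right)}{6 + \left(9 \cdot \frac{1}{3} - \frac{2}{-12}\right)} = 25 \frac{23 + 4 \left(3 - - \frac{1}{6}\right)}{6 + \left(3 - - \frac{1}{6}\right)} = 25 \frac{23 + 4 \left(3 + \frac{1}{6}\right)}{6 + \left(3 + \frac{1}{6}\right)} = 25 \frac{23 + 4 \cdot \frac{19}{6}}{6 + \frac{19}{6}} = 25 \frac{23 + \frac{38}{3}}{\frac{55}{6}} = 25 \cdot \frac{6}{55} \cdot \frac{107}{3} = 25 \cdot \frac{214}{55} = \frac{1070}{11}$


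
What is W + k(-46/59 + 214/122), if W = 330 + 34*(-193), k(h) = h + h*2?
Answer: -22418447/3599 ≈ -6229.1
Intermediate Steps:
k(h) = 3*h (k(h) = h + 2*h = 3*h)
W = -6232 (W = 330 - 6562 = -6232)
W + k(-46/59 + 214/122) = -6232 + 3*(-46/59 + 214/122) = -6232 + 3*(-46*1/59 + 214*(1/122)) = -6232 + 3*(-46/59 + 107/61) = -6232 + 3*(3507/3599) = -6232 + 10521/3599 = -22418447/3599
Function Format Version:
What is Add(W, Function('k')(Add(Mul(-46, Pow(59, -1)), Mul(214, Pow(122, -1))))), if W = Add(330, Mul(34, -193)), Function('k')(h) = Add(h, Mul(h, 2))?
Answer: Rational(-22418447, 3599) ≈ -6229.1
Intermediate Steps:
Function('k')(h) = Mul(3, h) (Function('k')(h) = Add(h, Mul(2, h)) = Mul(3, h))
W = -6232 (W = Add(330, -6562) = -6232)
Add(W, Function('k')(Add(Mul(-46, Pow(59, -1)), Mul(214, Pow(122, -1))))) = Add(-6232, Mul(3, Add(Mul(-46, Pow(59, -1)), Mul(214, Pow(122, -1))))) = Add(-6232, Mul(3, Add(Mul(-46, Rational(1, 59)), Mul(214, Rational(1, 122))))) = Add(-6232, Mul(3, Add(Rational(-46, 59), Rational(107, 61)))) = Add(-6232, Mul(3, Rational(3507, 3599))) = Add(-6232, Rational(10521, 3599)) = Rational(-22418447, 3599)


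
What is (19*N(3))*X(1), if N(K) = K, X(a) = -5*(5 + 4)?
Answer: -2565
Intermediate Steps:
X(a) = -45 (X(a) = -5*9 = -45)
(19*N(3))*X(1) = (19*3)*(-45) = 57*(-45) = -2565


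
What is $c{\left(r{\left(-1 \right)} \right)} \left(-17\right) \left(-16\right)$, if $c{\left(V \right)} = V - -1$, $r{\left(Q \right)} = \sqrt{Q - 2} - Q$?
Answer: $544 + 272 i \sqrt{3} \approx 544.0 + 471.12 i$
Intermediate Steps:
$r{\left(Q \right)} = \sqrt{-2 + Q} - Q$
$c{\left(V \right)} = 1 + V$ ($c{\left(V \right)} = V + 1 = 1 + V$)
$c{\left(r{\left(-1 \right)} \right)} \left(-17\right) \left(-16\right) = \left(1 + \left(\sqrt{-2 - 1} - -1\right)\right) \left(-17\right) \left(-16\right) = \left(1 + \left(\sqrt{-3} + 1\right)\right) \left(-17\right) \left(-16\right) = \left(1 + \left(i \sqrt{3} + 1\right)\right) \left(-17\right) \left(-16\right) = \left(1 + \left(1 + i \sqrt{3}\right)\right) \left(-17\right) \left(-16\right) = \left(2 + i \sqrt{3}\right) \left(-17\right) \left(-16\right) = \left(-34 - 17 i \sqrt{3}\right) \left(-16\right) = 544 + 272 i \sqrt{3}$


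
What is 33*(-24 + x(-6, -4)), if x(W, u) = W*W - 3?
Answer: 297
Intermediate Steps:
x(W, u) = -3 + W² (x(W, u) = W² - 3 = -3 + W²)
33*(-24 + x(-6, -4)) = 33*(-24 + (-3 + (-6)²)) = 33*(-24 + (-3 + 36)) = 33*(-24 + 33) = 33*9 = 297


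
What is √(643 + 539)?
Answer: √1182 ≈ 34.380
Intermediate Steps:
√(643 + 539) = √1182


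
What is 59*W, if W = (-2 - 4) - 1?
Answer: -413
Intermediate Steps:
W = -7 (W = -6 - 1 = -7)
59*W = 59*(-7) = -413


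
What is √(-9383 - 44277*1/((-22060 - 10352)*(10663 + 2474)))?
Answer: 5*I*√1890180429938159289/70966074 ≈ 96.866*I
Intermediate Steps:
√(-9383 - 44277*1/((-22060 - 10352)*(10663 + 2474))) = √(-9383 - 44277/((-32412*13137))) = √(-9383 - 44277/(-425796444)) = √(-9383 - 44277*(-1/425796444)) = √(-9383 + 14759/141932148) = √(-1331749329925/141932148) = 5*I*√1890180429938159289/70966074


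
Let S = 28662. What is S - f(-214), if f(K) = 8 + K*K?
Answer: -17142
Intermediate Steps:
f(K) = 8 + K**2
S - f(-214) = 28662 - (8 + (-214)**2) = 28662 - (8 + 45796) = 28662 - 1*45804 = 28662 - 45804 = -17142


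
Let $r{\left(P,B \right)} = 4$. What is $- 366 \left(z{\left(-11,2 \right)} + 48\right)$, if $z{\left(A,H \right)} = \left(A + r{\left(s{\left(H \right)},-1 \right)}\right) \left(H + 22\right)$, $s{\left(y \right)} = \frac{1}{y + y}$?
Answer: $43920$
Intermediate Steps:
$s{\left(y \right)} = \frac{1}{2 y}$
$z{\left(A,H \right)} = \left(4 + A\right) \left(22 + H\right)$ ($z{\left(A,H \right)} = \left(A + 4\right) \left(H + 22\right) = \left(4 + A\right) \left(22 + H\right)$)
$- 366 \left(z{\left(-11,2 \right)} + 48\right) = - 366 \left(\left(88 + 4 \cdot 2 + 22 \left(-11\right) - 22\right) + 48\right) = - 366 \left(\left(88 + 8 - 242 - 22\right) + 48\right) = - 366 \left(-168 + 48\right) = \left(-366\right) \left(-120\right) = 43920$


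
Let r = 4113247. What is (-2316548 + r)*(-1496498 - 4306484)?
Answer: -10426211956418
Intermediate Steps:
(-2316548 + r)*(-1496498 - 4306484) = (-2316548 + 4113247)*(-1496498 - 4306484) = 1796699*(-5802982) = -10426211956418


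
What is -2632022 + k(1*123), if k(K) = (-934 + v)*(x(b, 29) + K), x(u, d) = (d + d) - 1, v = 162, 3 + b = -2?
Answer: -2770982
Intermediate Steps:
b = -5 (b = -3 - 2 = -5)
x(u, d) = -1 + 2*d (x(u, d) = 2*d - 1 = -1 + 2*d)
k(K) = -44004 - 772*K (k(K) = (-934 + 162)*((-1 + 2*29) + K) = -772*((-1 + 58) + K) = -772*(57 + K) = -44004 - 772*K)
-2632022 + k(1*123) = -2632022 + (-44004 - 772*123) = -2632022 + (-44004 - 94956) = -2632022 - 138960 = -2770982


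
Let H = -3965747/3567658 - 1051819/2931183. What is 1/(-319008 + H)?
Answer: -10457458479414/3336028291461559915 ≈ -3.1347e-6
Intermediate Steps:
H = -15376860658603/10457458479414 (H = -3965747*1/3567658 - 1051819*1/2931183 = -3965747/3567658 - 1051819/2931183 = -15376860658603/10457458479414 ≈ -1.4704)
1/(-319008 + H) = 1/(-319008 - 15376860658603/10457458479414) = 1/(-3336028291461559915/10457458479414) = -10457458479414/3336028291461559915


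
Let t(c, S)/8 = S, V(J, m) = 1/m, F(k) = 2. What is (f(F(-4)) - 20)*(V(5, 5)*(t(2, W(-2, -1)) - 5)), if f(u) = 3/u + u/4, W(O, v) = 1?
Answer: -54/5 ≈ -10.800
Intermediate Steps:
t(c, S) = 8*S
f(u) = 3/u + u/4 (f(u) = 3/u + u*(¼) = 3/u + u/4)
(f(F(-4)) - 20)*(V(5, 5)*(t(2, W(-2, -1)) - 5)) = ((3/2 + (¼)*2) - 20)*((8*1 - 5)/5) = ((3*(½) + ½) - 20)*((8 - 5)/5) = ((3/2 + ½) - 20)*((⅕)*3) = (2 - 20)*(⅗) = -18*⅗ = -54/5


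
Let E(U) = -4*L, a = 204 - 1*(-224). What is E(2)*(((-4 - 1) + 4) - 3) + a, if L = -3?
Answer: 380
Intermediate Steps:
a = 428 (a = 204 + 224 = 428)
E(U) = 12 (E(U) = -4*(-3) = 12)
E(2)*(((-4 - 1) + 4) - 3) + a = 12*(((-4 - 1) + 4) - 3) + 428 = 12*((-5 + 4) - 3) + 428 = 12*(-1 - 3) + 428 = 12*(-4) + 428 = -48 + 428 = 380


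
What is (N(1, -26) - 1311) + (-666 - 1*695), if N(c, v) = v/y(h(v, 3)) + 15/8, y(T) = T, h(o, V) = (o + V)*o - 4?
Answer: -6344321/2376 ≈ -2670.2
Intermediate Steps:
h(o, V) = -4 + o*(V + o) (h(o, V) = (V + o)*o - 4 = o*(V + o) - 4 = -4 + o*(V + o))
N(c, v) = 15/8 + v/(-4 + v**2 + 3*v) (N(c, v) = v/(-4 + v**2 + 3*v) + 15/8 = 15/8 + v/(-4 + v**2 + 3*v))
(N(1, -26) - 1311) + (-666 - 1*695) = ((-60 + 15*(-26)**2 + 53*(-26))/(8*(-4 + (-26)**2 + 3*(-26))) - 1311) + (-666 - 1*695) = ((-60 + 15*676 - 1378)/(8*(-4 + 676 - 78)) - 1311) + (-666 - 695) = ((1/8)*(-60 + 10140 - 1378)/594 - 1311) - 1361 = ((1/8)*(1/594)*8702 - 1311) - 1361 = (4351/2376 - 1311) - 1361 = -3110585/2376 - 1361 = -6344321/2376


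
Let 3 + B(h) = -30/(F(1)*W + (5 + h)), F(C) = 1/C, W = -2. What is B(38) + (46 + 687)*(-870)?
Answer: -26146263/41 ≈ -6.3771e+5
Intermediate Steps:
B(h) = -3 - 30/(3 + h) (B(h) = -3 - 30/(-2/1 + (5 + h)) = -3 - 30/(1*(-2) + (5 + h)) = -3 - 30/(-2 + (5 + h)) = -3 - 30/(3 + h))
B(38) + (46 + 687)*(-870) = 3*(-13 - 1*38)/(3 + 38) + (46 + 687)*(-870) = 3*(-13 - 38)/41 + 733*(-870) = 3*(1/41)*(-51) - 637710 = -153/41 - 637710 = -26146263/41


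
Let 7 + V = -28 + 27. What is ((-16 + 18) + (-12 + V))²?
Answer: 324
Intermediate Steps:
V = -8 (V = -7 + (-28 + 27) = -7 - 1 = -8)
((-16 + 18) + (-12 + V))² = ((-16 + 18) + (-12 - 8))² = (2 - 20)² = (-18)² = 324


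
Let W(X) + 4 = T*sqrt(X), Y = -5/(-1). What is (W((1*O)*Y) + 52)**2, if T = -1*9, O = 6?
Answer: 4734 - 864*sqrt(30) ≈ 1.6771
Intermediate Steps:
T = -9
Y = 5 (Y = -5*(-1) = 5)
W(X) = -4 - 9*sqrt(X)
(W((1*O)*Y) + 52)**2 = ((-4 - 9*sqrt(5)*sqrt(6)) + 52)**2 = ((-4 - 9*sqrt(30)) + 52)**2 = (48 - 9*sqrt(30))**2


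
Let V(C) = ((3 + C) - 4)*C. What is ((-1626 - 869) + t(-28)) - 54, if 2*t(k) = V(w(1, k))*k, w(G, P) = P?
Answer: -13917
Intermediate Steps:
V(C) = C*(-1 + C) (V(C) = (-1 + C)*C = C*(-1 + C))
t(k) = k²*(-1 + k)/2 (t(k) = ((k*(-1 + k))*k)/2 = (k²*(-1 + k))/2 = k²*(-1 + k)/2)
((-1626 - 869) + t(-28)) - 54 = ((-1626 - 869) + (½)*(-28)²*(-1 - 28)) - 54 = (-2495 + (½)*784*(-29)) - 54 = (-2495 - 11368) - 54 = -13863 - 54 = -13917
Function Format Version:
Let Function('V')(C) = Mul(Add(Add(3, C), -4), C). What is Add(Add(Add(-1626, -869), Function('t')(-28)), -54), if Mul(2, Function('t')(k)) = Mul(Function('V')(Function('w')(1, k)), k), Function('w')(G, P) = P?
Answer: -13917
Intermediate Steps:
Function('V')(C) = Mul(C, Add(-1, C)) (Function('V')(C) = Mul(Add(-1, C), C) = Mul(C, Add(-1, C)))
Function('t')(k) = Mul(Rational(1, 2), Pow(k, 2), Add(-1, k)) (Function('t')(k) = Mul(Rational(1, 2), Mul(Mul(k, Add(-1, k)), k)) = Mul(Rational(1, 2), Mul(Pow(k, 2), Add(-1, k))) = Mul(Rational(1, 2), Pow(k, 2), Add(-1, k)))
Add(Add(Add(-1626, -869), Function('t')(-28)), -54) = Add(Add(Add(-1626, -869), Mul(Rational(1, 2), Pow(-28, 2), Add(-1, -28))), -54) = Add(Add(-2495, Mul(Rational(1, 2), 784, -29)), -54) = Add(Add(-2495, -11368), -54) = Add(-13863, -54) = -13917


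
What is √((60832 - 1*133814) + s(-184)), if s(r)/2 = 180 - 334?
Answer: I*√73290 ≈ 270.72*I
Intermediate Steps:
s(r) = -308 (s(r) = 2*(180 - 334) = 2*(-154) = -308)
√((60832 - 1*133814) + s(-184)) = √((60832 - 1*133814) - 308) = √((60832 - 133814) - 308) = √(-72982 - 308) = √(-73290) = I*√73290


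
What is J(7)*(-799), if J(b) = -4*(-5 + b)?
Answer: 6392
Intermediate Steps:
J(b) = 20 - 4*b
J(7)*(-799) = (20 - 4*7)*(-799) = (20 - 28)*(-799) = -8*(-799) = 6392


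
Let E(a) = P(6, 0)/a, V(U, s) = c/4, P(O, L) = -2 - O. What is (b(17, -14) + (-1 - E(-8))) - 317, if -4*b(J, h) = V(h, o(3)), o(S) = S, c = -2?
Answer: -2551/8 ≈ -318.88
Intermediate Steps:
V(U, s) = -½ (V(U, s) = -2/4 = -2*¼ = -½)
E(a) = -8/a (E(a) = (-2 - 1*6)/a = (-2 - 6)/a = -8/a)
b(J, h) = ⅛ (b(J, h) = -¼*(-½) = ⅛)
(b(17, -14) + (-1 - E(-8))) - 317 = (⅛ + (-1 - (-8)/(-8))) - 317 = (⅛ + (-1 - (-8)*(-1)/8)) - 317 = (⅛ + (-1 - 1*1)) - 317 = (⅛ + (-1 - 1)) - 317 = (⅛ - 2) - 317 = -15/8 - 317 = -2551/8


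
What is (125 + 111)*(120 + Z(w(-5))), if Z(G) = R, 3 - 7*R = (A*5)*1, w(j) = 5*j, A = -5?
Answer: 29264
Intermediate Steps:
R = 4 (R = 3/7 - (-5*5)/7 = 3/7 - (-25)/7 = 3/7 - 1/7*(-25) = 3/7 + 25/7 = 4)
Z(G) = 4
(125 + 111)*(120 + Z(w(-5))) = (125 + 111)*(120 + 4) = 236*124 = 29264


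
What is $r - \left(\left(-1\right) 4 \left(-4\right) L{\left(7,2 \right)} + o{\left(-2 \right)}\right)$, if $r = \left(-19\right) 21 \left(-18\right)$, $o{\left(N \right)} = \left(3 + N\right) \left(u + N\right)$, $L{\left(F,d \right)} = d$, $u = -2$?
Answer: $7154$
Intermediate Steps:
$o{\left(N \right)} = \left(-2 + N\right) \left(3 + N\right)$ ($o{\left(N \right)} = \left(3 + N\right) \left(-2 + N\right) = \left(-2 + N\right) \left(3 + N\right)$)
$r = 7182$ ($r = \left(-399\right) \left(-18\right) = 7182$)
$r - \left(\left(-1\right) 4 \left(-4\right) L{\left(7,2 \right)} + o{\left(-2 \right)}\right) = 7182 - \left(\left(-1\right) 4 \left(-4\right) 2 - \left(8 - 4\right)\right) = 7182 - \left(\left(-4\right) \left(-4\right) 2 - 4\right) = 7182 - \left(16 \cdot 2 - 4\right) = 7182 - \left(32 - 4\right) = 7182 - 28 = 7154$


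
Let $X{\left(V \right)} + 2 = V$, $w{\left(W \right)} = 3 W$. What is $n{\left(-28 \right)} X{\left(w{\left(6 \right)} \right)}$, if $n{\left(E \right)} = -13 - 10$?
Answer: $-368$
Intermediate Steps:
$X{\left(V \right)} = -2 + V$
$n{\left(E \right)} = -23$ ($n{\left(E \right)} = -13 - 10 = -23$)
$n{\left(-28 \right)} X{\left(w{\left(6 \right)} \right)} = - 23 \left(-2 + 3 \cdot 6\right) = - 23 \left(-2 + 18\right) = \left(-23\right) 16 = -368$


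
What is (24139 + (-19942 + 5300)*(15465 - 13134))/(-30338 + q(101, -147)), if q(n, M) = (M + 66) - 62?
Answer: 34106363/30481 ≈ 1118.9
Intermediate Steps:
q(n, M) = 4 + M (q(n, M) = (66 + M) - 62 = 4 + M)
(24139 + (-19942 + 5300)*(15465 - 13134))/(-30338 + q(101, -147)) = (24139 + (-19942 + 5300)*(15465 - 13134))/(-30338 + (4 - 147)) = (24139 - 14642*2331)/(-30338 - 143) = (24139 - 34130502)/(-30481) = -34106363*(-1/30481) = 34106363/30481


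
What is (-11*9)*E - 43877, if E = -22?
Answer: -41699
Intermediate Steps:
(-11*9)*E - 43877 = -11*9*(-22) - 43877 = -99*(-22) - 43877 = 2178 - 43877 = -41699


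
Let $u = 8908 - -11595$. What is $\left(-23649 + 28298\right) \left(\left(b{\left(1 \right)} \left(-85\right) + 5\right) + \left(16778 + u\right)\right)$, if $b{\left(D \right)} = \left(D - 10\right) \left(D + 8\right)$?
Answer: $205350979$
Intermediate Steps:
$u = 20503$ ($u = 8908 + 11595 = 20503$)
$b{\left(D \right)} = \left(-10 + D\right) \left(8 + D\right)$
$\left(-23649 + 28298\right) \left(\left(b{\left(1 \right)} \left(-85\right) + 5\right) + \left(16778 + u\right)\right) = \left(-23649 + 28298\right) \left(\left(\left(-80 + 1^{2} - 2\right) \left(-85\right) + 5\right) + \left(16778 + 20503\right)\right) = 4649 \left(\left(\left(-80 + 1 - 2\right) \left(-85\right) + 5\right) + 37281\right) = 4649 \left(\left(\left(-81\right) \left(-85\right) + 5\right) + 37281\right) = 4649 \left(\left(6885 + 5\right) + 37281\right) = 4649 \left(6890 + 37281\right) = 4649 \cdot 44171 = 205350979$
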